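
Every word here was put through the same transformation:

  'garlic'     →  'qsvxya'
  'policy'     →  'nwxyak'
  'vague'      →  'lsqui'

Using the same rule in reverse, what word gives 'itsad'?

exact

g(6)→q(16) and a(0)→s(18) fit y≡17x+18 (mod 26); the inverse of 17 mod 26 is 23. Treating letters as 0–25, the rule is x ↦ 17x + 18 (mod 26).
Reversing it on itsad: i(8)→23·(8−18)≡4=e; t(19)→23·(19−18)≡23=x; s(18)→23·(18−18)≡0=a; a(0)→23·(0−18)≡2=c; d(3)→23·(3−18)≡19=t (all mod 26).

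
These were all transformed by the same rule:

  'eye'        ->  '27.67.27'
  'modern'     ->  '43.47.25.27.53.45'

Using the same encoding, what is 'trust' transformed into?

e(#5)→27 and y(#25)→67: differences scale by 2, so n = 2·pos + 17. With a=1..z=26, the number is 2·pos + 17.
On trust: t=20→57, r=18→53, u=21→59, s=19→55, t=20→57.

57.53.59.55.57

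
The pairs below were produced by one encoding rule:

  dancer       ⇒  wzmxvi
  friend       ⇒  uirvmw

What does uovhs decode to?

Each pair mirrors across the alphabet (d↔w, a↔z, n↔m): positions sum to 25. This is the alphabet-reversal cipher (Atbash): a becomes z, b becomes y, etc.
Decoding uovhs: u↔f, o↔l, v↔e, h↔s, s↔h.

flesh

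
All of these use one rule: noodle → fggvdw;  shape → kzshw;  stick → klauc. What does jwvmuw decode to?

Each letter is shifted forward by 18 in the alphabet (a Caesar shift of +18).
Decoding jwvmuw: j−18=r, w−18=e, v−18=d, m−18=u, u−18=c, w−18=e.

reduce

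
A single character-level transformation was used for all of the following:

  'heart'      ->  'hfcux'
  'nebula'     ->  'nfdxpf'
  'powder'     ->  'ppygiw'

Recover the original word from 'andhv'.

amber

In heart: h→h is +0, e→f is +1, a→c is +2, r→u is +3 — the shift increases by 1 each position. The shift increases by 1 at each position, starting from +0: 0, 1, 2, ….
Reversing it on andhv: a−0=a, n−1=m, d−2=b, h−3=e, v−4=r.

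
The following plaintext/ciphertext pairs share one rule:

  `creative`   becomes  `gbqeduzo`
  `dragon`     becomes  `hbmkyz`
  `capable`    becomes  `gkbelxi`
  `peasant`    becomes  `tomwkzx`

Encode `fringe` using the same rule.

A repeating key of period 3 is used — shifts +4, +10, +12 over and over.
On fringe: f+4=j, r+10=b, i+12=u, n+4=r, g+10=q, e+12=q.

jburqq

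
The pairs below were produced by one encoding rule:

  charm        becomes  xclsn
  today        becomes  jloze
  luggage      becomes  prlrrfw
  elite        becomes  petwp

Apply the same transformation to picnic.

The output letters match the input read backwards, each shifted +11: charm reversed is mrahc. Two steps: reverse the string, then apply a Caesar shift of +11.
Applying it to picnic: reverse → cincip; then shift: c+11=n, i+11=t, n+11=y, c+11=n, i+11=t, p+11=a.

ntynta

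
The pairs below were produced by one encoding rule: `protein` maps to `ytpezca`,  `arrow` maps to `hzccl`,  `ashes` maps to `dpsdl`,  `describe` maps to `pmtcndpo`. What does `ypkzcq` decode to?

The output letters match the input read backwards, each shifted +11: protein reversed is nietorp. Two steps: reverse the string, then apply a Caesar shift of +11.
Reversing it on ypkzcq: shift back: y−11=n, p−11=e, k−11=z, z−11=o, c−11=r, q−11=f → nezorf; then reverse → frozen.

frozen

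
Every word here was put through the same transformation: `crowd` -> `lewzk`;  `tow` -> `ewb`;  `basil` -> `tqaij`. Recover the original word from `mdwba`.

stove

The output letters match the input read backwards, each shifted +8: crowd reversed is dworc. The word is reversed, then every letter is shifted forward by 8.
Undoing it on mdwba: shift back: m−8=e, d−8=v, w−8=o, b−8=t, a−8=s → evots; then reverse → stove.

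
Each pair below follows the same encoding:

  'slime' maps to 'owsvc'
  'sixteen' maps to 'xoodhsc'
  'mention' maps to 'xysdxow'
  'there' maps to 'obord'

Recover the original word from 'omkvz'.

The output letters match the input read backwards, each shifted +10: slime reversed is emils. The word is reversed, then every letter is shifted forward by 10.
Reversing it on omkvz: shift back: o−10=e, m−10=c, k−10=a, v−10=l, z−10=p → ecalp; then reverse → place.

place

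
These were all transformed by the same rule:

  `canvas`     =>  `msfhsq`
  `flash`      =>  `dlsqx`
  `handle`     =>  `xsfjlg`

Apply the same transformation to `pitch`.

zunmx

Treating letters as 0–25, the rule is x ↦ 23x + 18 (mod 26).
On pitch: p(15)→23·15+18≡25=z; i(8)→23·8+18≡20=u; t(19)→23·19+18≡13=n; c(2)→23·2+18≡12=m; h(7)→23·7+18≡23=x (all mod 26).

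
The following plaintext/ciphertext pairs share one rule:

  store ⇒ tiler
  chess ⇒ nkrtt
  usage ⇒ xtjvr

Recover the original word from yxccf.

buddy

s(18)→t(19) and t(19)→i(8) fit y≡15x+9 (mod 26); the inverse of 15 mod 26 is 7. This is an affine cipher: with a=0,…,z=25, each position x becomes (15x+9) mod 26.
Reversing it on yxccf: y(24)→7·(24−9)≡1=b; x(23)→7·(23−9)≡20=u; c(2)→7·(2−9)≡3=d; c(2)→7·(2−9)≡3=d; f(5)→7·(5−9)≡24=y (all mod 26).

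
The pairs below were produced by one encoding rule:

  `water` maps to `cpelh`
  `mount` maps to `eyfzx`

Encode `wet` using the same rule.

eph

Read the word backwards and shift each letter +11.
For wet: reverse → tew; then shift: t+11=e, e+11=p, w+11=h.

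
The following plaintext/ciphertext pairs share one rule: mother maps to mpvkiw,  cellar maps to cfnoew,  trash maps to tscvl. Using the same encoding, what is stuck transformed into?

suwfo

In mother: m→m is +0, o→p is +1, t→v is +2, h→k is +3 — the shift increases by 1 each position. Letter i (0-indexed) is shifted by i+0, so successive shifts are 0, 1, 2, ….
On stuck: s+0=s, t+1=u, u+2=w, c+3=f, k+4=o.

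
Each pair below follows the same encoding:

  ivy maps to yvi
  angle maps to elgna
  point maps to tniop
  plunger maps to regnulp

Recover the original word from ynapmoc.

The output letters match the input read backwards: ivy reversed is yvi. The word is simply reversed.
Decoding ynapmoc: then reverse → company.

company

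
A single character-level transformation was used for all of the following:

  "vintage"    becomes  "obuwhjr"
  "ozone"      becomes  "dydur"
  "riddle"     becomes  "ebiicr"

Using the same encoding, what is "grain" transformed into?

jehbu

v(21)→o(14) and i(8)→b(1) fit y≡9x+7 (mod 26); the inverse of 9 mod 26 is 3. Each letter's alphabet position (a=0..z=25) is mapped through 9·x+7 mod 26 — an affine cipher.
On grain: g(6)→9·6+7≡9=j; r(17)→9·17+7≡4=e; a(0)→9·0+7≡7=h; i(8)→9·8+7≡1=b; n(13)→9·13+7≡20=u (all mod 26).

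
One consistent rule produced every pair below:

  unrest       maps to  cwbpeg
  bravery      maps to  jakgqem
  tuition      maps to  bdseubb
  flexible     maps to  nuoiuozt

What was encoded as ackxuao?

Letter i (0-indexed) is shifted by i+8, so successive shifts are 8, 9, 10, ….
Decoding ackxuao: a−8=s, c−9=t, k−10=a, x−11=m, u−12=i, a−13=n, o−14=a.

stamina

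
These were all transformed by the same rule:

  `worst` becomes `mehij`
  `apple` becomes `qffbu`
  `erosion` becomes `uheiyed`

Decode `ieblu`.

solve

Compare letters: w→m is +16, o→e is +16, r→h is +16 — a constant shift. It's a constant shift of +16 (ROT16).
Reversing it on ieblu: i−16=s, e−16=o, b−16=l, l−16=v, u−16=e.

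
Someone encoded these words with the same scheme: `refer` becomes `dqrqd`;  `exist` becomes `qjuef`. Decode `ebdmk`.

Each letter is shifted forward by 12 in the alphabet (a Caesar shift of +12).
Reversing it on ebdmk: e−12=s, b−12=p, d−12=r, m−12=a, k−12=y.

spray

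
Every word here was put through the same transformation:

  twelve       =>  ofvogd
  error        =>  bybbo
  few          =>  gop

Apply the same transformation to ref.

pob

Read the word backwards and shift each letter +10.
Applying it to ref: reverse → fer; then shift: f+10=p, e+10=o, r+10=b.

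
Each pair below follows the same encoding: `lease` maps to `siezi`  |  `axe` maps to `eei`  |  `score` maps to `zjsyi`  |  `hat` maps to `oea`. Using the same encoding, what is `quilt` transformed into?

xymsa

The shift depends on letter class: consonant l→s is +7, but vowel e→i is +4. The rule splits by letter class: vowels +4, consonants +7.
Applying it to quilt: q(cons)+7=x, u(vowel)+4=y, i(vowel)+4=m, l(cons)+7=s, t(cons)+7=a.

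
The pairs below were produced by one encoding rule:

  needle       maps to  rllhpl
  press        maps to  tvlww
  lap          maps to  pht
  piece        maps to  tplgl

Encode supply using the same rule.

The shift depends on letter class: consonant n→r is +4, but vowel e→l is +7. Two shifts are in play — +7 for a/e/i/o/u, +4 for every other letter.
For supply: s(cons)+4=w, u(vowel)+7=b, p(cons)+4=t, p(cons)+4=t, l(cons)+4=p, y(cons)+4=c.

wbttpc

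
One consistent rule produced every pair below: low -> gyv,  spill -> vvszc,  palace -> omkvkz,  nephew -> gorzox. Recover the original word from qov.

leg

The output letters match the input read backwards, each shifted +10: low reversed is wol. The word is reversed, then every letter is shifted forward by 10.
Reversing it on qov: shift back: q−10=g, o−10=e, v−10=l → gel; then reverse → leg.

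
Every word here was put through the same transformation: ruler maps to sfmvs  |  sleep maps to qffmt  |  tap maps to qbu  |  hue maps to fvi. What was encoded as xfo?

Read the word backwards and shift each letter +1.
Reversing it on xfo: shift back: x−1=w, f−1=e, o−1=n → wen; then reverse → new.

new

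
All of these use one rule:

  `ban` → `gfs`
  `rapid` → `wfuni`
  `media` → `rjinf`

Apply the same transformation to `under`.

Compare letters: b→g is +5, a→f is +5, n→s is +5 — a constant shift. Each letter is shifted forward by 5 in the alphabet (a Caesar shift of +5).
For under: u+5=z, n+5=s, d+5=i, e+5=j, r+5=w.

zsijw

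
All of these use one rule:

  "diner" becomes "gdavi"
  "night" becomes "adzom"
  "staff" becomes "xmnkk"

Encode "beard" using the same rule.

cvnig

d(3)→g(6) and i(8)→d(3) fit y≡15x+13 (mod 26); the inverse of 15 mod 26 is 7. Treating letters as 0–25, the rule is x ↦ 15x + 13 (mod 26).
For beard: b(1)→15·1+13≡2=c; e(4)→15·4+13≡21=v; a(0)→15·0+13≡13=n; r(17)→15·17+13≡8=i; d(3)→15·3+13≡6=g (all mod 26).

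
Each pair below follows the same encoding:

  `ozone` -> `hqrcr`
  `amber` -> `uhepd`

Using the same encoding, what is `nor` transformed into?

urq

The output letters match the input read backwards, each shifted +3: ozone reversed is enozo. Read the word backwards and shift each letter +3.
For nor: reverse → ron; then shift: r+3=u, o+3=r, n+3=q.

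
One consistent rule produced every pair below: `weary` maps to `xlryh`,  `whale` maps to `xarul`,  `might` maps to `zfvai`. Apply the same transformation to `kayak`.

prhrp

w(22)→x(23) and e(4)→l(11) fit y≡5x+17 (mod 26); the inverse of 5 mod 26 is 21. Each letter's alphabet position (a=0..z=25) is mapped through 5·x+17 mod 26 — an affine cipher.
On kayak: k(10)→5·10+17≡15=p; a(0)→5·0+17≡17=r; y(24)→5·24+17≡7=h; a(0)→5·0+17≡17=r; k(10)→5·10+17≡15=p (all mod 26).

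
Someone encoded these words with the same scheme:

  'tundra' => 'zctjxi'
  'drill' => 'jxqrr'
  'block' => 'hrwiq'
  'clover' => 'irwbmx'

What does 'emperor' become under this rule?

The shift depends on letter class: consonant t→z is +6, but vowel u→c is +8. The rule splits by letter class: vowels +8, consonants +6.
On emperor: e(vowel)+8=m, m(cons)+6=s, p(cons)+6=v, e(vowel)+8=m, r(cons)+6=x, o(vowel)+8=w, r(cons)+6=x.

msvmxwx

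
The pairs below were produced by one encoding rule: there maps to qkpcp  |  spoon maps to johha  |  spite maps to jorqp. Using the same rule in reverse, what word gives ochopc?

proper

t(19)→q(16) and h(7)→k(10) fit y≡7x+13 (mod 26); the inverse of 7 mod 26 is 15. This is an affine cipher: with a=0,…,z=25, each position x becomes (7x+13) mod 26.
Undoing it on ochopc: o(14)→15·(14−13)≡15=p; c(2)→15·(2−13)≡17=r; h(7)→15·(7−13)≡14=o; o(14)→15·(14−13)≡15=p; p(15)→15·(15−13)≡4=e; c(2)→15·(2−13)≡17=r (all mod 26).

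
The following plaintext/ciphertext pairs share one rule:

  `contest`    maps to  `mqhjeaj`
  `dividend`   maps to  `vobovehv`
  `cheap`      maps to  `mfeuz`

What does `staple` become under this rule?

c(2)→m(12) and o(14)→q(16) fit y≡9x+20 (mod 26); the inverse of 9 mod 26 is 3. Each letter's alphabet position (a=0..z=25) is mapped through 9·x+20 mod 26 — an affine cipher.
Applying it to staple: s(18)→9·18+20≡0=a; t(19)→9·19+20≡9=j; a(0)→9·0+20≡20=u; p(15)→9·15+20≡25=z; l(11)→9·11+20≡15=p; e(4)→9·4+20≡4=e (all mod 26).

ajuzpe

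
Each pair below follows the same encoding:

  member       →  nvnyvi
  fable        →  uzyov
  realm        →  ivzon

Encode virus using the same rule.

Each letter is replaced by its mirror in the alphabet: a↔z, b↔y, c↔x, and so on (the Atbash cipher).
Applying it to virus: v↔e, i↔r, r↔i, u↔f, s↔h.

erifh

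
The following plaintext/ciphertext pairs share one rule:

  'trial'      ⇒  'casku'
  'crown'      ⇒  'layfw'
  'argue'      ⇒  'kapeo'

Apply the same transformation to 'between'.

The shift depends on letter class: consonant t→c is +9, but vowel i→s is +10. Vowels shift forward by 10 and consonants shift forward by 9.
Applying it to between: b(cons)+9=k, e(vowel)+10=o, t(cons)+9=c, w(cons)+9=f, e(vowel)+10=o, e(vowel)+10=o, n(cons)+9=w.

kocfoow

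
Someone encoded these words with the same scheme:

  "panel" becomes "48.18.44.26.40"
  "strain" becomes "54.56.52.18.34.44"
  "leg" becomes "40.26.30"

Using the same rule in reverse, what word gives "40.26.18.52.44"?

learn

The formula is n = 2×(alphabet index, a=1) + 16.
Reversing it on 40.26.18.52.44: 40→(40−16)÷2=12=l, 26→(26−16)÷2=5=e, 18→(18−16)÷2=1=a, 52→(52−16)÷2=18=r, 44→(44−16)÷2=14=n.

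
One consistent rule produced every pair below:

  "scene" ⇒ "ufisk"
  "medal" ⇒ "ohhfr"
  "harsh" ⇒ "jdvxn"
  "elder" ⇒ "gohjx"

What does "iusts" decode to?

Letter i (0-indexed) is shifted by i+2, so successive shifts are 2, 3, 4, ….
Decoding iusts: i−2=g, u−3=r, s−4=o, t−5=o, s−6=m.

groom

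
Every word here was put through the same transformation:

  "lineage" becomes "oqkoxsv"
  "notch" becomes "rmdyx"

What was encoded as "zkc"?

sap

The word is reversed, then every letter is shifted forward by 10.
Reversing it on zkc: shift back: z−10=p, k−10=a, c−10=s → pas; then reverse → sap.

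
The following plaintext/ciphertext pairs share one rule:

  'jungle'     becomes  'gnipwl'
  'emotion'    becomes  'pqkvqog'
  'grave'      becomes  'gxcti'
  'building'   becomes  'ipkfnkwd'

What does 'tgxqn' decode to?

The output letters match the input read backwards, each shifted +2: jungle reversed is elgnuj. Read the word backwards and shift each letter +2.
Reversing it on tgxqn: shift back: t−2=r, g−2=e, x−2=v, q−2=o, n−2=l → revol; then reverse → lover.

lover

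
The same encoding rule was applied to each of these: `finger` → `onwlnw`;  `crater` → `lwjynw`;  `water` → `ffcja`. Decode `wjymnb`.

Shifts by position in finger: pos 0: f→o (+9), pos 1: i→n (+5), pos 2: n→w (+9), pos 3: g→l (+5) — repeating every 2. The shifts repeat in a cycle of length 2: positions 0,1,… shift by +9, +5, then the pattern repeats.
Undoing it on wjymnb: w−9=n, j−5=e, y−9=p, m−5=h, n−9=e, b−5=w.

nephew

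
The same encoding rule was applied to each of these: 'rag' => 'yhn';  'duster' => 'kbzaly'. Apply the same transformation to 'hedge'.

Compare letters: r→y is +7, a→h is +7, g→n is +7 — a constant shift. It's a constant shift of +7 (ROT7).
Applying it to hedge: h+7=o, e+7=l, d+7=k, g+7=n, e+7=l.

olknl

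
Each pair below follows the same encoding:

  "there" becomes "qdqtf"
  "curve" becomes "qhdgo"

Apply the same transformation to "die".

qup

The output letters match the input read backwards, each shifted +12: there reversed is ereht. Read the word backwards and shift each letter +12.
On die: reverse → eid; then shift: e+12=q, i+12=u, d+12=p.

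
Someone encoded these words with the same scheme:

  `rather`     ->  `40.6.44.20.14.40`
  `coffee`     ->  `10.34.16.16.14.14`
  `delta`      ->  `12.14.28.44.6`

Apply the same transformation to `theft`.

r(#18)→40 and a(#1)→6: differences scale by 2, so n = 2·pos + 4. The formula is n = 2×(alphabet index, a=1) + 4.
On theft: t=20→44, h=8→20, e=5→14, f=6→16, t=20→44.

44.20.14.16.44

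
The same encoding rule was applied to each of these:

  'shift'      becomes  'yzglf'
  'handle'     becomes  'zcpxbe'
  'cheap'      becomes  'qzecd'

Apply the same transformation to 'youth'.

s(18)→y(24) and h(7)→z(25) fit y≡7x+2 (mod 26); the inverse of 7 mod 26 is 15. Each letter's alphabet position (a=0..z=25) is mapped through 7·x+2 mod 26 — an affine cipher.
For youth: y(24)→7·24+2≡14=o; o(14)→7·14+2≡22=w; u(20)→7·20+2≡12=m; t(19)→7·19+2≡5=f; h(7)→7·7+2≡25=z (all mod 26).

owmfz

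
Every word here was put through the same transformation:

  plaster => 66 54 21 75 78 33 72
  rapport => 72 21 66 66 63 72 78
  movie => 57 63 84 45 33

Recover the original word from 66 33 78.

p(#16)→66 and l(#12)→54: differences scale by 3, so n = 3·pos + 18. Each letter becomes 3×(its alphabet position, a=1..z=26) + 18.
Decoding 66 33 78: 66→(66−18)÷3=16=p, 33→(33−18)÷3=5=e, 78→(78−18)÷3=20=t.

pet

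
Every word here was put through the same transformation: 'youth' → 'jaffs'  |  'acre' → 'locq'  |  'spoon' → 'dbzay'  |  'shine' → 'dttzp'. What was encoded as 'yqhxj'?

Shifts by position in youth: pos 0: y→j (+11), pos 1: o→a (+12), pos 2: u→f (+11), pos 3: t→f (+12) — repeating every 2. The shifts repeat in a cycle of length 2: positions 0,1,… shift by +11, +12, then the pattern repeats.
Reversing it on yqhxj: y−11=n, q−12=e, h−11=w, x−12=l, j−11=y.

newly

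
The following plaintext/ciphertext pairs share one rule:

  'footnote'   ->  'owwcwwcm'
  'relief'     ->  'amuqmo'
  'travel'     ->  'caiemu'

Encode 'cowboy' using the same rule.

lwfkwh

Vowels shift forward by 8 and consonants shift forward by 9.
For cowboy: c(cons)+9=l, o(vowel)+8=w, w(cons)+9=f, b(cons)+9=k, o(vowel)+8=w, y(cons)+9=h.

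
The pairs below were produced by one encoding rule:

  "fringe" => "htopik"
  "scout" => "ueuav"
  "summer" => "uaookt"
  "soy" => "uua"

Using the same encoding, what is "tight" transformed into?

voijv

The shift depends on letter class: consonant f→h is +2, but vowel i→o is +6. The rule splits by letter class: vowels +6, consonants +2.
For tight: t(cons)+2=v, i(vowel)+6=o, g(cons)+2=i, h(cons)+2=j, t(cons)+2=v.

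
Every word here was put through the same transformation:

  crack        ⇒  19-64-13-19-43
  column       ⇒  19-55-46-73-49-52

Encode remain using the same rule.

64-25-49-13-37-52

c(#3)→19 and r(#18)→64: differences scale by 3, so n = 3·pos + 10. With a=1..z=26, the number is 3·pos + 10.
On remain: r=18→64, e=5→25, m=13→49, a=1→13, i=9→37, n=14→52.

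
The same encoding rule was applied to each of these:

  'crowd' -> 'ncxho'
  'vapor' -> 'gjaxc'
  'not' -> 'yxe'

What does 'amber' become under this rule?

jxmnc

The shift depends on letter class: consonant c→n is +11, but vowel o→x is +9. Two shifts are in play — +9 for a/e/i/o/u, +11 for every other letter.
On amber: a(vowel)+9=j, m(cons)+11=x, b(cons)+11=m, e(vowel)+9=n, r(cons)+11=c.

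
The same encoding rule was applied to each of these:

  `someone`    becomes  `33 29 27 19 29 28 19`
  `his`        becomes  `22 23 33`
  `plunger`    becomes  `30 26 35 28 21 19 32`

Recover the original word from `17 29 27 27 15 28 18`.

command

s is letter #19 and maps to 33: an offset of 14. The number is (letter's place in the alphabet, a=1) + 14.
Decoding 17 29 27 27 15 28 18: 17→(17−14)÷1=3=c, 29→(29−14)÷1=15=o, 27→(27−14)÷1=13=m, 27→(27−14)÷1=13=m, 15→(15−14)÷1=1=a, 28→(28−14)÷1=14=n, 18→(18−14)÷1=4=d.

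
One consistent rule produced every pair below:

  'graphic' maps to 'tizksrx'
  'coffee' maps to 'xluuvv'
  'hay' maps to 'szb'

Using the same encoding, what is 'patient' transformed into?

kzgrvmg

Each pair mirrors across the alphabet (g↔t, r↔i, a↔z): positions sum to 25. Letters are reflected about the middle of the alphabet (position → 25−position): Atbash.
Applying it to patient: p↔k, a↔z, t↔g, i↔r, e↔v, n↔m, t↔g.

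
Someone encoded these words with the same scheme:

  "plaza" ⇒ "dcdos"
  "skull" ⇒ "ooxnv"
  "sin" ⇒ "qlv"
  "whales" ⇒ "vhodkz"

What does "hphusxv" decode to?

supreme

The output letters match the input read backwards, each shifted +3: plaza reversed is azalp. The word is reversed, then every letter is shifted forward by 3.
Decoding hphusxv: shift back: h−3=e, p−3=m, h−3=e, u−3=r, s−3=p, x−3=u, v−3=s → emerpus; then reverse → supreme.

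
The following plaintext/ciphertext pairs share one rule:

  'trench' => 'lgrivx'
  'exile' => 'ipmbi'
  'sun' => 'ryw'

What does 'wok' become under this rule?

osa

The output letters match the input read backwards, each shifted +4: trench reversed is hcnert. Two steps: reverse the string, then apply a Caesar shift of +4.
On wok: reverse → kow; then shift: k+4=o, o+4=s, w+4=a.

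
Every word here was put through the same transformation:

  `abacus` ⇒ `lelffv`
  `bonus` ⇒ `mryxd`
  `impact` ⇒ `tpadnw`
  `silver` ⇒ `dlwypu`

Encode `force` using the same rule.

The shifts repeat in a cycle of length 2: positions 0,1,… shift by +11, +3, then the pattern repeats.
On force: f+11=q, o+3=r, r+11=c, c+3=f, e+11=p.

qrcfp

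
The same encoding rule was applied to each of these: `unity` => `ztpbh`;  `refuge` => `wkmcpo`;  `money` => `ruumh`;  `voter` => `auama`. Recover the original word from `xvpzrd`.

spirit

In unity: u→z is +5, n→t is +6, i→p is +7, t→b is +8 — the shift increases by 1 each position. Letter i (0-indexed) is shifted by i+5, so successive shifts are 5, 6, 7, ….
Decoding xvpzrd: x−5=s, v−6=p, p−7=i, z−8=r, r−9=i, d−10=t.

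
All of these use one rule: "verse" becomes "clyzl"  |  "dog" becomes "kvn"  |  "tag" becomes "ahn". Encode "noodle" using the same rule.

uvvksl

This is a Caesar cipher with shift 7.
Applying it to noodle: n+7=u, o+7=v, o+7=v, d+7=k, l+7=s, e+7=l.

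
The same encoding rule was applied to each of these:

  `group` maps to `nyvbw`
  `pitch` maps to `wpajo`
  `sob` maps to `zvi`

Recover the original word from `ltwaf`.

This is a Caesar cipher with shift 7.
Undoing it on ltwaf: l−7=e, t−7=m, w−7=p, a−7=t, f−7=y.

empty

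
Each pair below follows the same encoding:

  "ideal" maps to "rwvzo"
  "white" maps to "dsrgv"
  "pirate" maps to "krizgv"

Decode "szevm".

Each pair mirrors across the alphabet (i↔r, d↔w, e↔v): positions sum to 25. Letters are reflected about the middle of the alphabet (position → 25−position): Atbash.
Decoding szevm: s↔h, z↔a, e↔v, v↔e, m↔n.

haven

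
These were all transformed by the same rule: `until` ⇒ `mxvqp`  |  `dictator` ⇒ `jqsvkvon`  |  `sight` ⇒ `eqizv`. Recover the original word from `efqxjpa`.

spindle

This is an affine cipher: with a=0,…,z=25, each position x becomes (17x+10) mod 26.
Reversing it on efqxjpa: e(4)→23·(4−10)≡18=s; f(5)→23·(5−10)≡15=p; q(16)→23·(16−10)≡8=i; x(23)→23·(23−10)≡13=n; j(9)→23·(9−10)≡3=d; p(15)→23·(15−10)≡11=l; a(0)→23·(0−10)≡4=e (all mod 26).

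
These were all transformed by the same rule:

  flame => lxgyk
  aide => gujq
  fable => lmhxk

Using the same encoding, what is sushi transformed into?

Shifts by position in flame: pos 0: f→l (+6), pos 1: l→x (+12), pos 2: a→g (+6), pos 3: m→y (+12) — repeating every 2. It's a Vigenère-style cipher with numeric key [6,12]: position i shifts by key[i mod 2].
Applying it to sushi: s+6=y, u+12=g, s+6=y, h+12=t, i+6=o.

ygyto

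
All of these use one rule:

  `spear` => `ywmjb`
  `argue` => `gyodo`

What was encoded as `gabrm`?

attic

In spear: s→y is +6, p→w is +7, e→m is +8, a→j is +9 — the shift increases by 1 each position. Letter i (0-indexed) is shifted by i+6, so successive shifts are 6, 7, 8, ….
Decoding gabrm: g−6=a, a−7=t, b−8=t, r−9=i, m−10=c.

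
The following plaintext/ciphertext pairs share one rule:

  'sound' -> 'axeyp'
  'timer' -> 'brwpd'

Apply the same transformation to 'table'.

In sound: s→a is +8, o→x is +9, u→e is +10, n→y is +11 — the shift increases by 1 each position. Each letter shifts forward by (position + 8), i.e. 8, 9, 10, … — the shift grows by one for each successive letter.
On table: t+8=b, a+9=j, b+10=l, l+11=w, e+12=q.

bjlwq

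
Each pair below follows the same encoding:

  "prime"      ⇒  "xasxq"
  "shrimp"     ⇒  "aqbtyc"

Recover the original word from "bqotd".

In prime: p→x is +8, r→a is +9, i→s is +10, m→x is +11 — the shift increases by 1 each position. Each letter shifts forward by (position + 8), i.e. 8, 9, 10, … — the shift grows by one for each successive letter.
Decoding bqotd: b−8=t, q−9=h, o−10=e, t−11=i, d−12=r.

their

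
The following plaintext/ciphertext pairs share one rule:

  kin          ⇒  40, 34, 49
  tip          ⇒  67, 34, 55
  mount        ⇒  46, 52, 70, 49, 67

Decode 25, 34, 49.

k(#11)→40 and i(#9)→34: differences scale by 3, so n = 3·pos + 7. The formula is n = 3×(alphabet index, a=1) + 7.
Reversing it on 25, 34, 49: 25→(25−7)÷3=6=f, 34→(34−7)÷3=9=i, 49→(49−7)÷3=14=n.

fin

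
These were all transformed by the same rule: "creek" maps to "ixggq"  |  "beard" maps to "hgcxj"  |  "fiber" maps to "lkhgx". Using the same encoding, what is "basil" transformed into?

The shift depends on letter class: consonant c→i is +6, but vowel e→g is +2. The rule splits by letter class: vowels +2, consonants +6.
For basil: b(cons)+6=h, a(vowel)+2=c, s(cons)+6=y, i(vowel)+2=k, l(cons)+6=r.

hcykr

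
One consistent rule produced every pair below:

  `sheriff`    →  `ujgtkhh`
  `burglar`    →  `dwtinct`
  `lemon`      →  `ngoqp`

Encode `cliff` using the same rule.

Each letter is shifted forward by 2 in the alphabet (a Caesar shift of +2).
For cliff: c+2=e, l+2=n, i+2=k, f+2=h, f+2=h.

enkhh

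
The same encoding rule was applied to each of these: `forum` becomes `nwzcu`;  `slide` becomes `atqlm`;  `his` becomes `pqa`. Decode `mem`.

ewe

Compare letters: f→n is +8, o→w is +8, r→z is +8 — a constant shift. It's a constant shift of +8 (ROT8).
Undoing it on mem: m−8=e, e−8=w, m−8=e.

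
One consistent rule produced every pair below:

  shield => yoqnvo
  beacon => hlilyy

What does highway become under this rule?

In shield: s→y is +6, h→o is +7, i→q is +8, e→n is +9 — the shift increases by 1 each position. Each letter shifts forward by (position + 6), i.e. 6, 7, 8, … — the shift grows by one for each successive letter.
On highway: h+6=n, i+7=p, g+8=o, h+9=q, w+10=g, a+11=l, y+12=k.

npoqglk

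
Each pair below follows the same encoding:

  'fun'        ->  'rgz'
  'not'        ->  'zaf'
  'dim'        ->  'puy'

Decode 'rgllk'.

Compare letters: f→r is +12, u→g is +12, n→z is +12 — a constant shift. It's a constant shift of +12 (ROT12).
Reversing it on rgllk: r−12=f, g−12=u, l−12=z, l−12=z, k−12=y.

fuzzy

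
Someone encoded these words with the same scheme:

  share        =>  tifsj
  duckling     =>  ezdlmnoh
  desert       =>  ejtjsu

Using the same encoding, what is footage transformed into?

Vowels shift forward by 5 and consonants shift forward by 1.
For footage: f(cons)+1=g, o(vowel)+5=t, o(vowel)+5=t, t(cons)+1=u, a(vowel)+5=f, g(cons)+1=h, e(vowel)+5=j.

gttufhj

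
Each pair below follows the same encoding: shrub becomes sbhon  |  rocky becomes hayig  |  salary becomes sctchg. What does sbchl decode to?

s(18)→s(18) and h(7)→b(1) fit y≡11x+2 (mod 26); the inverse of 11 mod 26 is 19. Each letter's alphabet position (a=0..z=25) is mapped through 11·x+2 mod 26 — an affine cipher.
Reversing it on sbchl: s(18)→19·(18−2)≡18=s; b(1)→19·(1−2)≡7=h; c(2)→19·(2−2)≡0=a; h(7)→19·(7−2)≡17=r; l(11)→19·(11−2)≡15=p (all mod 26).

sharp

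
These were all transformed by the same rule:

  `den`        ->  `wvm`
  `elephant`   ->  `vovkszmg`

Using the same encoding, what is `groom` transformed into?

tilln

Each pair mirrors across the alphabet (d↔w, e↔v, n↔m): positions sum to 25. Letters are reflected about the middle of the alphabet (position → 25−position): Atbash.
Applying it to groom: g↔t, r↔i, o↔l, o↔l, m↔n.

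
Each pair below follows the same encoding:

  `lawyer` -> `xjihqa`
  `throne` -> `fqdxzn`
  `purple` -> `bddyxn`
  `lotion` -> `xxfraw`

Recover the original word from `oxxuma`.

collar

A repeating key of period 2 is used — shifts +12, +9 over and over.
Reversing it on oxxuma: o−12=c, x−9=o, x−12=l, u−9=l, m−12=a, a−9=r.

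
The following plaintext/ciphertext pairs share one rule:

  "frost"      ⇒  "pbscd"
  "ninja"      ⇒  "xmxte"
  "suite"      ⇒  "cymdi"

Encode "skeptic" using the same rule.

cuizdmm

The shift depends on letter class: consonant f→p is +10, but vowel o→s is +4. Two shifts are in play — +4 for a/e/i/o/u, +10 for every other letter.
On skeptic: s(cons)+10=c, k(cons)+10=u, e(vowel)+4=i, p(cons)+10=z, t(cons)+10=d, i(vowel)+4=m, c(cons)+10=m.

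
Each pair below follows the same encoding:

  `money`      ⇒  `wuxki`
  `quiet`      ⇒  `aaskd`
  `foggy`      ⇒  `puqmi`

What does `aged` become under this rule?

kmoj

Shifts by position in money: pos 0: m→w (+10), pos 1: o→u (+6), pos 2: n→x (+10), pos 3: e→k (+6) — repeating every 2. A repeating key of period 2 is used — shifts +10, +6 over and over.
For aged: a+10=k, g+6=m, e+10=o, d+6=j.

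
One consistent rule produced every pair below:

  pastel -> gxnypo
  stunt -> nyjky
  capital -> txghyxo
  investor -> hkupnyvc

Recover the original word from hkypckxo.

p(15)→g(6) and a(0)→x(23) fit y≡11x+23 (mod 26); the inverse of 11 mod 26 is 19. This is an affine cipher: with a=0,…,z=25, each position x becomes (11x+23) mod 26.
Decoding hkypckxo: h(7)→19·(7−23)≡8=i; k(10)→19·(10−23)≡13=n; y(24)→19·(24−23)≡19=t; p(15)→19·(15−23)≡4=e; c(2)→19·(2−23)≡17=r; k(10)→19·(10−23)≡13=n; x(23)→19·(23−23)≡0=a; o(14)→19·(14−23)≡11=l (all mod 26).

internal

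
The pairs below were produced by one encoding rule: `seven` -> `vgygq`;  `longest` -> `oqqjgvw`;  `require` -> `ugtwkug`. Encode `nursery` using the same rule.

qwuvgub

Vowels shift forward by 2 and consonants shift forward by 3.
On nursery: n(cons)+3=q, u(vowel)+2=w, r(cons)+3=u, s(cons)+3=v, e(vowel)+2=g, r(cons)+3=u, y(cons)+3=b.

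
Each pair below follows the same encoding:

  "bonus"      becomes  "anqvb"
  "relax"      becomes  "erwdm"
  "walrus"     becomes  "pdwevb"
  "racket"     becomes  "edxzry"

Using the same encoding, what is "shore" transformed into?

Each letter's alphabet position (a=0..z=25) is mapped through 23·x+3 mod 26 — an affine cipher.
For shore: s(18)→23·18+3≡1=b; h(7)→23·7+3≡8=i; o(14)→23·14+3≡13=n; r(17)→23·17+3≡4=e; e(4)→23·4+3≡17=r (all mod 26).

biner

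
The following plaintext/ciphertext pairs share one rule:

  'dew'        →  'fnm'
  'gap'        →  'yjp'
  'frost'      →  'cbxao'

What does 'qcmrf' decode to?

width

The output letters match the input read backwards, each shifted +9: dew reversed is wed. The word is reversed, then every letter is shifted forward by 9.
Decoding qcmrf: shift back: q−9=h, c−9=t, m−9=d, r−9=i, f−9=w → htdiw; then reverse → width.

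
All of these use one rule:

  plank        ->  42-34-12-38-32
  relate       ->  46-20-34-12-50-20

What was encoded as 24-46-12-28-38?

p(#16)→42 and l(#12)→34: differences scale by 2, so n = 2·pos + 10. Each letter becomes 2×(its alphabet position, a=1..z=26) + 10.
Reversing it on 24-46-12-28-38: 24→(24−10)÷2=7=g, 46→(46−10)÷2=18=r, 12→(12−10)÷2=1=a, 28→(28−10)÷2=9=i, 38→(38−10)÷2=14=n.

grain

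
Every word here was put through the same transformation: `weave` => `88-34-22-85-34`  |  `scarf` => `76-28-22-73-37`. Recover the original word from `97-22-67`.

The formula is n = 3×(alphabet index, a=1) + 19.
Undoing it on 97-22-67: 97→(97−19)÷3=26=z, 22→(22−19)÷3=1=a, 67→(67−19)÷3=16=p.

zap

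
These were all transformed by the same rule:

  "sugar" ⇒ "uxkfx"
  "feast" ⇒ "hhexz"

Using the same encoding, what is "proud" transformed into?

ruszj

In sugar: s→u is +2, u→x is +3, g→k is +4, a→f is +5 — the shift increases by 1 each position. Letter i (0-indexed) is shifted by i+2, so successive shifts are 2, 3, 4, ….
Applying it to proud: p+2=r, r+3=u, o+4=s, u+5=z, d+6=j.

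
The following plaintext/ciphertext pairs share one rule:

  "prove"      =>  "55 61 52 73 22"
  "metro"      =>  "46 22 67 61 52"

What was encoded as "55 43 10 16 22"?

p(#16)→55 and r(#18)→61: differences scale by 3, so n = 3·pos + 7. With a=1..z=26, the number is 3·pos + 7.
Decoding 55 43 10 16 22: 55→(55−7)÷3=16=p, 43→(43−7)÷3=12=l, 10→(10−7)÷3=1=a, 16→(16−7)÷3=3=c, 22→(22−7)÷3=5=e.

place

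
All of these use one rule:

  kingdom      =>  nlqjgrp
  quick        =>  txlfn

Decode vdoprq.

salmon

Compare letters: k→n is +3, i→l is +3, n→q is +3 — a constant shift. It's a constant shift of +3 (ROT3).
Reversing it on vdoprq: v−3=s, d−3=a, o−3=l, p−3=m, r−3=o, q−3=n.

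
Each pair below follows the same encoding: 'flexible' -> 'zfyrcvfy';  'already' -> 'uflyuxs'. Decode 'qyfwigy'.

welcome

Compare letters: f→z is +20, l→f is +20, e→y is +20 — a constant shift. Each letter is shifted forward by 20 in the alphabet (a Caesar shift of +20).
Reversing it on qyfwigy: q−20=w, y−20=e, f−20=l, w−20=c, i−20=o, g−20=m, y−20=e.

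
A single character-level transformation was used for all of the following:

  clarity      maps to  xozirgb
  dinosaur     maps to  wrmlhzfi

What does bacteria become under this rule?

Each pair mirrors across the alphabet (c↔x, l↔o, a↔z): positions sum to 25. This is the alphabet-reversal cipher (Atbash): a becomes z, b becomes y, etc.
On bacteria: b↔y, a↔z, c↔x, t↔g, e↔v, r↔i, i↔r, a↔z.

yzxgvirz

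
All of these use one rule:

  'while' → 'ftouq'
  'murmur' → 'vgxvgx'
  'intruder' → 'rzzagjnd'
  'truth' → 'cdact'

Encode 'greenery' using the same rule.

pdknzkak

Shifts by position in while: pos 0: w→f (+9), pos 1: h→t (+12), pos 2: i→o (+6), pos 3: l→u (+9), pos 4: e→q (+12) — repeating every 3. A repeating key of period 3 is used — shifts +9, +12, +6 over and over.
For greenery: g+9=p, r+12=d, e+6=k, e+9=n, n+12=z, e+6=k, r+9=a, y+12=k.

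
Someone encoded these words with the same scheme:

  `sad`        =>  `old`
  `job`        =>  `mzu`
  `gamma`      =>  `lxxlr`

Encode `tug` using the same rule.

The output letters match the input read backwards, each shifted +11: sad reversed is das. The word is reversed, then every letter is shifted forward by 11.
On tug: reverse → gut; then shift: g+11=r, u+11=f, t+11=e.

rfe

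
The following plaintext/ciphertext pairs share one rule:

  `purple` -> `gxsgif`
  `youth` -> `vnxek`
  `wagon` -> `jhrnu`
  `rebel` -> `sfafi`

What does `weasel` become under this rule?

p(15)→g(6) and u(20)→x(23) fit y≡19x+7 (mod 26); the inverse of 19 mod 26 is 11. Each letter's alphabet position (a=0..z=25) is mapped through 19·x+7 mod 26 — an affine cipher.
Applying it to weasel: w(22)→19·22+7≡9=j; e(4)→19·4+7≡5=f; a(0)→19·0+7≡7=h; s(18)→19·18+7≡11=l; e(4)→19·4+7≡5=f; l(11)→19·11+7≡8=i (all mod 26).

jfhlfi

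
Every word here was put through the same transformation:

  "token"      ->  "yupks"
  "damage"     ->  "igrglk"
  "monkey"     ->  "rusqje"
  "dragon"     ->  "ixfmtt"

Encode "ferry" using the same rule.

The shifts repeat in a cycle of length 2: positions 0,1,… shift by +5, +6, then the pattern repeats.
On ferry: f+5=k, e+6=k, r+5=w, r+6=x, y+5=d.

kkwxd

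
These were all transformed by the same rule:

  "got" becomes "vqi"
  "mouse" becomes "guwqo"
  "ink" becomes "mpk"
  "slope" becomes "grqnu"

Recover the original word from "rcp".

nap

The output letters match the input read backwards, each shifted +2: got reversed is tog. The word is reversed, then every letter is shifted forward by 2.
Reversing it on rcp: shift back: r−2=p, c−2=a, p−2=n → pan; then reverse → nap.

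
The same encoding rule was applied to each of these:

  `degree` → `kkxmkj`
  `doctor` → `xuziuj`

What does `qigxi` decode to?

The output letters match the input read backwards, each shifted +6: degree reversed is eerged. Two steps: reverse the string, then apply a Caesar shift of +6.
Undoing it on qigxi: shift back: q−6=k, i−6=c, g−6=a, x−6=r, i−6=c → kcarc; then reverse → crack.

crack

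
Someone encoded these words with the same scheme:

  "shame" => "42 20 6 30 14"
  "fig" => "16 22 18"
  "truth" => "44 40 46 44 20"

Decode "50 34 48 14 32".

woven

s(#19)→42 and h(#8)→20: differences scale by 2, so n = 2·pos + 4. The formula is n = 2×(alphabet index, a=1) + 4.
Reversing it on 50 34 48 14 32: 50→(50−4)÷2=23=w, 34→(34−4)÷2=15=o, 48→(48−4)÷2=22=v, 14→(14−4)÷2=5=e, 32→(32−4)÷2=14=n.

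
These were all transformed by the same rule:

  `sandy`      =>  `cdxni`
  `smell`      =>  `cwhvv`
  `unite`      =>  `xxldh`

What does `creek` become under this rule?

Vowels shift forward by 3 and consonants shift forward by 10.
Applying it to creek: c(cons)+10=m, r(cons)+10=b, e(vowel)+3=h, e(vowel)+3=h, k(cons)+10=u.

mbhhu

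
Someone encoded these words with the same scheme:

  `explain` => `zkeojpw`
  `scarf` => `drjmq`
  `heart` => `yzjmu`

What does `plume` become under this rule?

e(4)→z(25) and x(23)→k(10) fit y≡17x+9 (mod 26); the inverse of 17 mod 26 is 23. This is an affine cipher: with a=0,…,z=25, each position x becomes (17x+9) mod 26.
Applying it to plume: p(15)→17·15+9≡4=e; l(11)→17·11+9≡14=o; u(20)→17·20+9≡11=l; m(12)→17·12+9≡5=f; e(4)→17·4+9≡25=z (all mod 26).

eolfz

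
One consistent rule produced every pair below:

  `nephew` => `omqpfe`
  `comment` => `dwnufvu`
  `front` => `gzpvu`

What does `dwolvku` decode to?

conduct

Shifts by position in nephew: pos 0: n→o (+1), pos 1: e→m (+8), pos 2: p→q (+1), pos 3: h→p (+8) — repeating every 2. The shifts repeat in a cycle of length 2: positions 0,1,… shift by +1, +8, then the pattern repeats.
Undoing it on dwolvku: d−1=c, w−8=o, o−1=n, l−8=d, v−1=u, k−8=c, u−1=t.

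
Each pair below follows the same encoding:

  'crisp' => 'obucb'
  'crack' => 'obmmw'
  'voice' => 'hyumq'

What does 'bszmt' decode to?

Shifts by position in crisp: pos 0: c→o (+12), pos 1: r→b (+10), pos 2: i→u (+12), pos 3: s→c (+10) — repeating every 2. The shifts repeat in a cycle of length 2: positions 0,1,… shift by +12, +10, then the pattern repeats.
Reversing it on bszmt: b−12=p, s−10=i, z−12=n, m−10=c, t−12=h.

pinch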